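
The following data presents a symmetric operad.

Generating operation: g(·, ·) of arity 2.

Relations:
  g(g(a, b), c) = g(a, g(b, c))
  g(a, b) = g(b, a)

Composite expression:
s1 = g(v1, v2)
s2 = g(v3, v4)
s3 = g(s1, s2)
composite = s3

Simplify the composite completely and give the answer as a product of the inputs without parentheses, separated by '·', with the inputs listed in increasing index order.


v1 · v2 · v3 · v4


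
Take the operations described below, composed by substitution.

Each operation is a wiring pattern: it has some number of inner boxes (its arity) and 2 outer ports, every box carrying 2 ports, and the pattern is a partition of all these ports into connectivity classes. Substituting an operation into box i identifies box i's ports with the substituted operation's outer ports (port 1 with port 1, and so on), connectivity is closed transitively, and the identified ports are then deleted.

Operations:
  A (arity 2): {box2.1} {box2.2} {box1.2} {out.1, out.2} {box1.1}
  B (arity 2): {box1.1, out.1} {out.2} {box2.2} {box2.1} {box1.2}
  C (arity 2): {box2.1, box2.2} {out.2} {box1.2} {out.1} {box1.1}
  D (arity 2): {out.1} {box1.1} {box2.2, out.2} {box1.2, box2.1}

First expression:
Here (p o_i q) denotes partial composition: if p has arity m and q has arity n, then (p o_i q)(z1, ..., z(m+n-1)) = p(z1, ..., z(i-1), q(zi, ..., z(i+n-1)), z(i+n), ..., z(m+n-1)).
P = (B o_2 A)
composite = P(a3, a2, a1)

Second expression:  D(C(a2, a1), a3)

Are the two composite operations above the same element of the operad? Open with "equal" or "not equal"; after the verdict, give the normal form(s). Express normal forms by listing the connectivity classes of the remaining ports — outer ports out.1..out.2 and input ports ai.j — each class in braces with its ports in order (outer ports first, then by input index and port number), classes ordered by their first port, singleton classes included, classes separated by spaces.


not equal — first {out.1, a3.1} {out.2} {a1.1} {a1.2} {a2.1} {a2.2} {a3.2}, second {out.1} {out.2, a3.2} {a1.1, a1.2} {a2.1} {a2.2} {a3.1}

The first expression, normalized: {out.1, a3.1} {out.2} {a1.1} {a1.2} {a2.1} {a2.2} {a3.2}
The second expression, normalized: {out.1} {out.2, a3.2} {a1.1, a1.2} {a2.1} {a2.2} {a3.1}
Distinct normal forms: not equal.


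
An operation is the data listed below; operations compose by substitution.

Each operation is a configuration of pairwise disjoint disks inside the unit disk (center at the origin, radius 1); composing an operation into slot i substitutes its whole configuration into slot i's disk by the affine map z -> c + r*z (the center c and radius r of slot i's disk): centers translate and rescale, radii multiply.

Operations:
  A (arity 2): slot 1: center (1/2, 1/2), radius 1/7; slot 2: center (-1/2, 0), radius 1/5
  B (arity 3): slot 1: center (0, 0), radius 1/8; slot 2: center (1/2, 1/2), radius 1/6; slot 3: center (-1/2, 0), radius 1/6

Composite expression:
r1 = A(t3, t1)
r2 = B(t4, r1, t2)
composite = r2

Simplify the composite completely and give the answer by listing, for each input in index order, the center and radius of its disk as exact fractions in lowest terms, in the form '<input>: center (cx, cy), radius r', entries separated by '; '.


t1: center (5/12, 1/2), radius 1/30; t2: center (-1/2, 0), radius 1/6; t3: center (7/12, 7/12), radius 1/42; t4: center (0, 0), radius 1/8

Affine substitution under B: radii multiply and t-centers shift.
t4: after 1 affine step, its disk has center (0, 0), radius 1/8
t3: after 2 affine steps, its disk has center (7/12, 7/12), radius 1/42
t1: after 2 affine steps, its disk has center (5/12, 1/2), radius 1/30
t2: after 1 affine step, its disk has center (-1/2, 0), radius 1/6


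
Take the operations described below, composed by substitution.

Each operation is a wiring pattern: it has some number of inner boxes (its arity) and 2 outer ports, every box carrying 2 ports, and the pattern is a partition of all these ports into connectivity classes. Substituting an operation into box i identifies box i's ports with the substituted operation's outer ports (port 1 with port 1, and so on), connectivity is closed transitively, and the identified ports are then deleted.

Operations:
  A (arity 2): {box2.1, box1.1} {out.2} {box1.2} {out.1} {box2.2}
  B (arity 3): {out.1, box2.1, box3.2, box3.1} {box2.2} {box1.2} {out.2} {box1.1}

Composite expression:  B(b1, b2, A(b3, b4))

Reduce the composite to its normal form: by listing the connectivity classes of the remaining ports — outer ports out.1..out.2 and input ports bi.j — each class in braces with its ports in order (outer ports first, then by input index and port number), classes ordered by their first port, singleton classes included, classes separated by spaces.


{out.1, b2.1} {out.2} {b1.1} {b1.2} {b2.2} {b3.1, b4.1} {b3.2} {b4.2}

Two ports join when wires chain via B-identified ports.
after A, the pattern on (b3, b4) reads {out.1} {out.2} {b3.1, b4.1} {b3.2} {b4.2} (out.j = its outer ports)
after B, the pattern on (b1, b2, b3, b4) reads {out.1, b2.1} {out.2} {b1.1} {b1.2} {b2.2} {b3.1, b4.1} {b3.2} {b4.2} (out.j = its outer ports)


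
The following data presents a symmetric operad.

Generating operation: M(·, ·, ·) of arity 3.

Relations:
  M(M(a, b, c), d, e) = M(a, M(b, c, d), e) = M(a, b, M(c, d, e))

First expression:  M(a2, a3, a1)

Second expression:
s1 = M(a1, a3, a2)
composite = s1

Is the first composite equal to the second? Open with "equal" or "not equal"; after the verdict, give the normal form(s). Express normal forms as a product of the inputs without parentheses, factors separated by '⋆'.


not equal; the first gives a2 ⋆ a3 ⋆ a1 and the second a1 ⋆ a3 ⋆ a2

In normal form, the first expression is a2 ⋆ a3 ⋆ a1
In normal form, the second expression is a1 ⋆ a3 ⋆ a2
They disagree, so not equal.


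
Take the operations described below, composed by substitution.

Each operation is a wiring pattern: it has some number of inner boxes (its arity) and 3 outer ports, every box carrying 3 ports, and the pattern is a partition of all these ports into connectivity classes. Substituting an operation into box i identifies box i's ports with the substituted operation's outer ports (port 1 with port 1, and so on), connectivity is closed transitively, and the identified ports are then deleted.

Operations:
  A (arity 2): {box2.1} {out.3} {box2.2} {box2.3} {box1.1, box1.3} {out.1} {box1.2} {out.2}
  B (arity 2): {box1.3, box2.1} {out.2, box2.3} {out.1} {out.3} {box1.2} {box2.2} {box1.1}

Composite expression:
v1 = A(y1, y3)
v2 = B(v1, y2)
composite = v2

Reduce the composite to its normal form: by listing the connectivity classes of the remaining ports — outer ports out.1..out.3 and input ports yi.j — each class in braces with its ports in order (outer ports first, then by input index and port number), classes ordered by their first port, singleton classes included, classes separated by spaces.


{out.1} {out.2, y2.3} {out.3} {y1.1, y1.3} {y1.2} {y2.1} {y2.2} {y3.1} {y3.2} {y3.3}

Substituting into B glues patterns; closure does the rest.
A over (y1, y3) gives {out.1} {out.2} {out.3} {y1.1, y1.3} {y1.2} {y3.1} {y3.2} {y3.3}, out.j being that stage's outer ports
B over (y1, y3, y2) gives {out.1} {out.2, y2.3} {out.3} {y1.1, y1.3} {y1.2} {y2.1} {y2.2} {y3.1} {y3.2} {y3.3}, out.j being that stage's outer ports


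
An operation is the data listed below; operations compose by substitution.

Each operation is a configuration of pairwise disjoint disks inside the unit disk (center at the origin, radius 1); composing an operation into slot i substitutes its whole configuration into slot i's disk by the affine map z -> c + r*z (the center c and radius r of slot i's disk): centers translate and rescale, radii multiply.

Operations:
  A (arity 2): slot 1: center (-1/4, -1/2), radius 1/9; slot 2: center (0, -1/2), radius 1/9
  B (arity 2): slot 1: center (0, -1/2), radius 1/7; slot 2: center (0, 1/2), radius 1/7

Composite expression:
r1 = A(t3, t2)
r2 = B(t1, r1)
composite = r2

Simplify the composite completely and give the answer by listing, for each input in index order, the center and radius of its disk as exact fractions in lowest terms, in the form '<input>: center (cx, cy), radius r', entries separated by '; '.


t1: center (0, -1/2), radius 1/7; t2: center (0, 3/7), radius 1/63; t3: center (-1/28, 3/7), radius 1/63

Follow each t-input down from B: c' goes to c + r*c', radius to r*r'.
t1: after 1 affine step, its disk has center (0, -1/2), radius 1/7
t3: after 2 affine steps, its disk has center (-1/28, 3/7), radius 1/63
t2: after 2 affine steps, its disk has center (0, 3/7), radius 1/63


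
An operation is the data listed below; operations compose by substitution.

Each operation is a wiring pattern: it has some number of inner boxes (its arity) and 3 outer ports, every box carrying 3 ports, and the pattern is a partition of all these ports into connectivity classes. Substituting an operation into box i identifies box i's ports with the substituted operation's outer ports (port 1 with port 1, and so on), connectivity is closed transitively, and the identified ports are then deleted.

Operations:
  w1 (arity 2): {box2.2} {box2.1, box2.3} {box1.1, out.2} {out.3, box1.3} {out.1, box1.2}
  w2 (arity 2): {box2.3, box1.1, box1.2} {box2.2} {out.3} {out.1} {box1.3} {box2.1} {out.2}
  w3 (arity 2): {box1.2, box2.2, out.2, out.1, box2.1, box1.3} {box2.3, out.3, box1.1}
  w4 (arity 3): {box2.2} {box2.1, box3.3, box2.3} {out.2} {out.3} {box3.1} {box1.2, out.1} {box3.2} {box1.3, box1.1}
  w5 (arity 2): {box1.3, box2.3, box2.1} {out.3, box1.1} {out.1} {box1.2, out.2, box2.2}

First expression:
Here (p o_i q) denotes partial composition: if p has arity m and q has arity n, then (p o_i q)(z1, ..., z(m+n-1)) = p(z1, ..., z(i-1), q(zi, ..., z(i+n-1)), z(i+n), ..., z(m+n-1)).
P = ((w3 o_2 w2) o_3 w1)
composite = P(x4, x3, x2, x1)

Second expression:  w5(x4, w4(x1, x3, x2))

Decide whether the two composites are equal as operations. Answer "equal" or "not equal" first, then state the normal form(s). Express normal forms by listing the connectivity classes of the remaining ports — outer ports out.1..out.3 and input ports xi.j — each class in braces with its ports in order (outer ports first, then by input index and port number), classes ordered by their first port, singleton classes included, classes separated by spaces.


not equal: they reduce to {out.1, out.2, x4.2, x4.3} {out.3, x4.1} {x1.1, x1.3} {x1.2} {x2.1} {x2.2} {x2.3, x3.1, x3.2} {x3.3} and {out.1} {out.2, x4.2} {out.3, x4.1} {x1.1, x1.3} {x1.2, x4.3} {x2.1} {x2.2} {x2.3, x3.1, x3.3} {x3.2}

In normal form, the first expression is {out.1, out.2, x4.2, x4.3} {out.3, x4.1} {x1.1, x1.3} {x1.2} {x2.1} {x2.2} {x2.3, x3.1, x3.2} {x3.3}
In normal form, the second expression is {out.1} {out.2, x4.2} {out.3, x4.1} {x1.1, x1.3} {x1.2, x4.3} {x2.1} {x2.2} {x2.3, x3.1, x3.3} {x3.2}
Different reductions; not equal.


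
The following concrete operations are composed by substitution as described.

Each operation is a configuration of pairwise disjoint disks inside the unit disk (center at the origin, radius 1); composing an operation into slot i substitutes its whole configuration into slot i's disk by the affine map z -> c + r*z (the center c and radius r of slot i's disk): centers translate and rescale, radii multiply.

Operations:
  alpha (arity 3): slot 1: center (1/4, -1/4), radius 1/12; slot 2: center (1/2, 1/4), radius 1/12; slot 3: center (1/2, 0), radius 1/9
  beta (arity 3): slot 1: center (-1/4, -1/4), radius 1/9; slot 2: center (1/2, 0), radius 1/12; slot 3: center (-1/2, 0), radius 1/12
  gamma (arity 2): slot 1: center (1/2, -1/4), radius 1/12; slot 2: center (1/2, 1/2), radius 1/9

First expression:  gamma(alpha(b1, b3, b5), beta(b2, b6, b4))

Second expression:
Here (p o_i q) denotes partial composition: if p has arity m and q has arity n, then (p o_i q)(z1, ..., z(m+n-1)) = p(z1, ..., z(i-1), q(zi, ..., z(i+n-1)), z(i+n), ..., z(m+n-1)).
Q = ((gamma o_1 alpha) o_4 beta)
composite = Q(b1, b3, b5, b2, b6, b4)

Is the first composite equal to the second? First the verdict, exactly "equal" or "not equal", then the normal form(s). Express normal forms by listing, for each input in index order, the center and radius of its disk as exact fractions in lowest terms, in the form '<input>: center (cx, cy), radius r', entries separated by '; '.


equal: each reduces to b1: center (25/48, -13/48), radius 1/144; b2: center (17/36, 17/36), radius 1/81; b3: center (13/24, -11/48), radius 1/144; b4: center (4/9, 1/2), radius 1/108; b5: center (13/24, -1/4), radius 1/108; b6: center (5/9, 1/2), radius 1/108

Normal form of the first expression: b1: center (25/48, -13/48), radius 1/144; b2: center (17/36, 17/36), radius 1/81; b3: center (13/24, -11/48), radius 1/144; b4: center (4/9, 1/2), radius 1/108; b5: center (13/24, -1/4), radius 1/108; b6: center (5/9, 1/2), radius 1/108
Normal form of the second expression: b1: center (25/48, -13/48), radius 1/144; b2: center (17/36, 17/36), radius 1/81; b3: center (13/24, -11/48), radius 1/144; b4: center (4/9, 1/2), radius 1/108; b5: center (13/24, -1/4), radius 1/108; b6: center (5/9, 1/2), radius 1/108
The normal forms match — equal.


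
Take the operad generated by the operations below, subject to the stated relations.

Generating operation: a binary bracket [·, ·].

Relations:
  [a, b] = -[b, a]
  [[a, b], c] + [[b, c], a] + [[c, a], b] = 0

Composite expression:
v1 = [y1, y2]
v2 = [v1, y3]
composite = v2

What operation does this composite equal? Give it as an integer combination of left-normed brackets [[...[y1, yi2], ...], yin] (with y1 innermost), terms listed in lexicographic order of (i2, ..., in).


Expand each bracket as ab - ba; the y1-initial words give the coefficients.
Composite bracket: [[y1, y2], y3]
Full expansion: 4 signed words from ab - ba (2^2 = 4).
Only words starting with y1 matter:
  word y1y2y3 has sign +1, contributing +[[y1, y2], y3]

[[y1, y2], y3]


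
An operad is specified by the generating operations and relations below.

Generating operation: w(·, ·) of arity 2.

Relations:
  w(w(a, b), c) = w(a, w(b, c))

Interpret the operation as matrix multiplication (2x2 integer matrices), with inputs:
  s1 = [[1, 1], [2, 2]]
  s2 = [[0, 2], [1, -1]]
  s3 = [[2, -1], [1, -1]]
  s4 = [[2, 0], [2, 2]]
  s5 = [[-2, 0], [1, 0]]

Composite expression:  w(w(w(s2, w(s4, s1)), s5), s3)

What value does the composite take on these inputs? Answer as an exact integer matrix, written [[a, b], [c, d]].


[[-24, 12], [8, -4]]

w(s4, s1) = [[2, 2], [6, 6]]
w(s2, w(s4, s1)) = [[12, 12], [-4, -4]]
w(w(s2, w(s4, s1)), s5) = [[-12, 0], [4, 0]]
w(w(w(s2, w(s4, s1)), s5), s3) = [[-24, 12], [8, -4]]


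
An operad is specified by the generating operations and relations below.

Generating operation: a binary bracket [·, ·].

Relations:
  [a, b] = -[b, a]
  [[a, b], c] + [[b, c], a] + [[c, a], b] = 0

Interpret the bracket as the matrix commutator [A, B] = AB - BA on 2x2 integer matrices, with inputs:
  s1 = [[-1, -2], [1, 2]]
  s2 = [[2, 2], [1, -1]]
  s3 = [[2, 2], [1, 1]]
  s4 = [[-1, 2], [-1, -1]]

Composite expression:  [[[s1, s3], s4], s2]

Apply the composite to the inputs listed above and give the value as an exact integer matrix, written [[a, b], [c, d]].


[[0, 32], [-16, 0]]

[s1, s3] = [[-4, -4], [4, 4]]
[[s1, s3], s4] = [[-4, -16], [-8, 4]]
[[[s1, s3], s4], s2] = [[0, 32], [-16, 0]]


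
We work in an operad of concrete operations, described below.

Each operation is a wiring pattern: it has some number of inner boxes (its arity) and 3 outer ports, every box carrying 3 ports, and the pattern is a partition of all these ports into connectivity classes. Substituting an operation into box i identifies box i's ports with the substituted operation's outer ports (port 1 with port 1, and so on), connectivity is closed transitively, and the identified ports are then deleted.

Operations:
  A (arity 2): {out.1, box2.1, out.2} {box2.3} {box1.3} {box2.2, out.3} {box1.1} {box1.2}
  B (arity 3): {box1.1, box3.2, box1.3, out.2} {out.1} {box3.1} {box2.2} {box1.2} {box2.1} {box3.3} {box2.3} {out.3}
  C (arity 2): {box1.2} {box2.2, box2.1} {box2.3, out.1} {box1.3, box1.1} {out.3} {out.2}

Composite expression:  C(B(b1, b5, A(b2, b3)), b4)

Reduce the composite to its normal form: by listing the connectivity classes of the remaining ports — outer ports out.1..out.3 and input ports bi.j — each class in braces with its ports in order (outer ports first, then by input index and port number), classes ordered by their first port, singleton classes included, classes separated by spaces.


{out.1, b4.3} {out.2} {out.3} {b1.1, b1.3, b3.1} {b1.2} {b2.1} {b2.2} {b2.3} {b3.2} {b3.3} {b4.1, b4.2} {b5.1} {b5.2} {b5.3}

Connectivity passes through glued C-boundaries; trace each wire chain.
through A, on inputs (b2, b3): {out.1, out.2, b3.1} {out.3, b3.2} {b2.1} {b2.2} {b2.3} {b3.3} (out.j = stage outer ports)
through B, on inputs (b1, b5, b2, b3): {out.1} {out.2, b1.1, b1.3, b3.1} {out.3} {b1.2} {b2.1} {b2.2} {b2.3} {b3.2} {b3.3} {b5.1} {b5.2} {b5.3} (out.j = stage outer ports)
through C, on inputs (b1, b5, b2, b3, b4): {out.1, b4.3} {out.2} {out.3} {b1.1, b1.3, b3.1} {b1.2} {b2.1} {b2.2} {b2.3} {b3.2} {b3.3} {b4.1, b4.2} {b5.1} {b5.2} {b5.3} (out.j = stage outer ports)


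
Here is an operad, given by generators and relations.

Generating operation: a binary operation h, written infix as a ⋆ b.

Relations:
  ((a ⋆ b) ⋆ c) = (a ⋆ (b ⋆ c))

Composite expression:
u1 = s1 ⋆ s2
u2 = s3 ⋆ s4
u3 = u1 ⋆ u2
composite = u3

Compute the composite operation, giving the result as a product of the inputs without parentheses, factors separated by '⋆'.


s1 ⋆ s2 ⋆ s3 ⋆ s4


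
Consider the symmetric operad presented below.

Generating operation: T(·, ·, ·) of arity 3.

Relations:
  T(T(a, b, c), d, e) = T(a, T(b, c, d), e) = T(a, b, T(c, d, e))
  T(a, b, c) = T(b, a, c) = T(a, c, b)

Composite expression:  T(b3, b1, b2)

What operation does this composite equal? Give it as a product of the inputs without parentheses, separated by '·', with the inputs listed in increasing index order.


b1 · b2 · b3


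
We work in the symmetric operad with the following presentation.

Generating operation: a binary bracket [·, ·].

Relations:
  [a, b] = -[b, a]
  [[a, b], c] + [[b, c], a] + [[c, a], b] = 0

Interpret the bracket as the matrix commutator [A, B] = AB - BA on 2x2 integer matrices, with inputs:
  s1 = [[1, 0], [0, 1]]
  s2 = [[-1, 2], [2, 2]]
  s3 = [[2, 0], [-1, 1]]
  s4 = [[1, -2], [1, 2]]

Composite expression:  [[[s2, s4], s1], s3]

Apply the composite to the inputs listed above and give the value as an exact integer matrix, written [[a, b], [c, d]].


[s2, s4] = [[6, 8], [1, -6]]
[[s2, s4], s1] = [[0, 0], [0, 0]]
[[[s2, s4], s1], s3] = [[0, 0], [0, 0]]

[[0, 0], [0, 0]]


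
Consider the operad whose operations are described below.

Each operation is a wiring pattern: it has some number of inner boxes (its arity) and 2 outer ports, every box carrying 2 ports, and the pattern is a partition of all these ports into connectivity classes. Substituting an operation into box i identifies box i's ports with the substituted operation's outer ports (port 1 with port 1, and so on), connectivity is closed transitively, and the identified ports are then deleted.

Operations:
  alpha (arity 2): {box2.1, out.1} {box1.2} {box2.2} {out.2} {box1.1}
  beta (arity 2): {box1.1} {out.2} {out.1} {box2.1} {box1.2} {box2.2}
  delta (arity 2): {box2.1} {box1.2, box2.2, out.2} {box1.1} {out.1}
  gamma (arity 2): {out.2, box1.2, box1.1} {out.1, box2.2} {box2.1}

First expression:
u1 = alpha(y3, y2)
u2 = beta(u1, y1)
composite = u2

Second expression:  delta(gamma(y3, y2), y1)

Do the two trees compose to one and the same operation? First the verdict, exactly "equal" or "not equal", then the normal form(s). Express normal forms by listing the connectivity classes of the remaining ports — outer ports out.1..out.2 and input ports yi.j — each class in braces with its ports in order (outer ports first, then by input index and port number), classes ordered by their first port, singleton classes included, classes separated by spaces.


not equal: they reduce to {out.1} {out.2} {y1.1} {y1.2} {y2.1} {y2.2} {y3.1} {y3.2} and {out.1} {out.2, y1.2, y3.1, y3.2} {y1.1} {y2.1} {y2.2}

In normal form, the first expression is {out.1} {out.2} {y1.1} {y1.2} {y2.1} {y2.2} {y3.1} {y3.2}
In normal form, the second expression is {out.1} {out.2, y1.2, y3.1, y3.2} {y1.1} {y2.1} {y2.2}
No match — not equal.


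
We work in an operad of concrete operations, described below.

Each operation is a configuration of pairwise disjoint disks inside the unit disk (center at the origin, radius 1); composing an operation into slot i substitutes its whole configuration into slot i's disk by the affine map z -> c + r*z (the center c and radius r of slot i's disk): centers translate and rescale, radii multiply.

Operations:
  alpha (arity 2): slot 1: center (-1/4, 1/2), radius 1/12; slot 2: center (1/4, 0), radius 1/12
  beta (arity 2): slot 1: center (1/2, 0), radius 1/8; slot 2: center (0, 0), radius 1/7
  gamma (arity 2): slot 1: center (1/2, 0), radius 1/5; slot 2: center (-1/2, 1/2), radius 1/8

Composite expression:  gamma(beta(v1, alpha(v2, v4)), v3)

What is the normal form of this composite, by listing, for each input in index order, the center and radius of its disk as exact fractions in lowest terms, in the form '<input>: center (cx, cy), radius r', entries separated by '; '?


v1: center (3/5, 0), radius 1/40; v2: center (69/140, 1/70), radius 1/420; v3: center (-1/2, 1/2), radius 1/8; v4: center (71/140, 0), radius 1/420

Affine substitution under gamma: radii multiply and v-centers shift.
v1 passes through 2 substitutions, ending at center (3/5, 0), radius 1/40
v2 passes through 3 substitutions, ending at center (69/140, 1/70), radius 1/420
v4 passes through 3 substitutions, ending at center (71/140, 0), radius 1/420
v3 passes through 1 substitution, ending at center (-1/2, 1/2), radius 1/8


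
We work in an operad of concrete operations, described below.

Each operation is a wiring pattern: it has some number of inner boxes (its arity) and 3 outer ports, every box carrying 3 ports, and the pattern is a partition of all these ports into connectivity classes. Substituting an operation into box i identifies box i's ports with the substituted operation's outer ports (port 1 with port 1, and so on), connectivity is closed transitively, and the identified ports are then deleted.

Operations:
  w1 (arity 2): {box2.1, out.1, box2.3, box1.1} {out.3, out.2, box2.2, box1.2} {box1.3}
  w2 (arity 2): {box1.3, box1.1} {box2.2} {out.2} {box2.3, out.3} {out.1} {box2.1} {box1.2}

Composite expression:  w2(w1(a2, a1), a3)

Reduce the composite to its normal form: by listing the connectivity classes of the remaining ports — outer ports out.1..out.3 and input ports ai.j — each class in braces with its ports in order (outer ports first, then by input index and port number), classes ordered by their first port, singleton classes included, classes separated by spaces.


Connectivity passes through glued w2-boundaries; trace each wire chain.
w1 over (a2, a1) gives {out.1, a1.1, a1.3, a2.1} {out.2, out.3, a1.2, a2.2} {a2.3}, out.j being that stage's outer ports
w2 over (a2, a1, a3) gives {out.1} {out.2} {out.3, a3.3} {a1.1, a1.2, a1.3, a2.1, a2.2} {a2.3} {a3.1} {a3.2}, out.j being that stage's outer ports

{out.1} {out.2} {out.3, a3.3} {a1.1, a1.2, a1.3, a2.1, a2.2} {a2.3} {a3.1} {a3.2}


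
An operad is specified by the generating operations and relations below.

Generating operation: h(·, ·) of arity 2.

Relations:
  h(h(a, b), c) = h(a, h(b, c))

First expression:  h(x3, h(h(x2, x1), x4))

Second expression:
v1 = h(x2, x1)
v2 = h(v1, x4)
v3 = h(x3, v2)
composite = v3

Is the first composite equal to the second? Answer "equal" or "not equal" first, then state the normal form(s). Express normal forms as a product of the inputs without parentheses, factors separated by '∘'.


equal; the common form is x3 ∘ x2 ∘ x1 ∘ x4

The first composite normalizes to x3 ∘ x2 ∘ x1 ∘ x4
The second composite normalizes to x3 ∘ x2 ∘ x1 ∘ x4
Both agree, so they are equal.


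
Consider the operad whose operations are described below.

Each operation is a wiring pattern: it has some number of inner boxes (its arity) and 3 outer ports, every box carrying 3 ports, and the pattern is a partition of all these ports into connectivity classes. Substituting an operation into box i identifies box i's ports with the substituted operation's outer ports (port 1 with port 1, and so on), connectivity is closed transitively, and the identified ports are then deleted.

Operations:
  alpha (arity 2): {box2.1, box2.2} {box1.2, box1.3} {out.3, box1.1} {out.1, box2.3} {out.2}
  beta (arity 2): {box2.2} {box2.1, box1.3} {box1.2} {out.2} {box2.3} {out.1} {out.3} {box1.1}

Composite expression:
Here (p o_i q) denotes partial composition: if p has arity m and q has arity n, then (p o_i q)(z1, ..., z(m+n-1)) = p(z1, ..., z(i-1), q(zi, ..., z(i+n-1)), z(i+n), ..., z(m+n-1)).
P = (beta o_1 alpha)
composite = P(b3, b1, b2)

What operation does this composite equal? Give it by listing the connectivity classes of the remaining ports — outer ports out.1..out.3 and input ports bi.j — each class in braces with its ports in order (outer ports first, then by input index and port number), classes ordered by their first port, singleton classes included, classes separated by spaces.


{out.1} {out.2} {out.3} {b1.1, b1.2} {b1.3} {b2.1, b3.1} {b2.2} {b2.3} {b3.2, b3.3}


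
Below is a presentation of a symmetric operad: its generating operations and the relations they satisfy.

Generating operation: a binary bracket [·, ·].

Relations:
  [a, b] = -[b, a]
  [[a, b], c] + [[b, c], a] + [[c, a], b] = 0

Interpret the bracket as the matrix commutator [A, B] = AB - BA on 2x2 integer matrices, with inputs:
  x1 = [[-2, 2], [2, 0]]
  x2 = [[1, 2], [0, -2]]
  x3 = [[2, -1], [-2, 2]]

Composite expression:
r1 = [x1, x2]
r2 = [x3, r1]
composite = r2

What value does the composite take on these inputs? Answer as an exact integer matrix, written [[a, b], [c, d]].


[x1, x2] = [[-4, -10], [6, 4]]
[x3, [x1, x2]] = [[-26, -8], [16, 26]]

[[-26, -8], [16, 26]]


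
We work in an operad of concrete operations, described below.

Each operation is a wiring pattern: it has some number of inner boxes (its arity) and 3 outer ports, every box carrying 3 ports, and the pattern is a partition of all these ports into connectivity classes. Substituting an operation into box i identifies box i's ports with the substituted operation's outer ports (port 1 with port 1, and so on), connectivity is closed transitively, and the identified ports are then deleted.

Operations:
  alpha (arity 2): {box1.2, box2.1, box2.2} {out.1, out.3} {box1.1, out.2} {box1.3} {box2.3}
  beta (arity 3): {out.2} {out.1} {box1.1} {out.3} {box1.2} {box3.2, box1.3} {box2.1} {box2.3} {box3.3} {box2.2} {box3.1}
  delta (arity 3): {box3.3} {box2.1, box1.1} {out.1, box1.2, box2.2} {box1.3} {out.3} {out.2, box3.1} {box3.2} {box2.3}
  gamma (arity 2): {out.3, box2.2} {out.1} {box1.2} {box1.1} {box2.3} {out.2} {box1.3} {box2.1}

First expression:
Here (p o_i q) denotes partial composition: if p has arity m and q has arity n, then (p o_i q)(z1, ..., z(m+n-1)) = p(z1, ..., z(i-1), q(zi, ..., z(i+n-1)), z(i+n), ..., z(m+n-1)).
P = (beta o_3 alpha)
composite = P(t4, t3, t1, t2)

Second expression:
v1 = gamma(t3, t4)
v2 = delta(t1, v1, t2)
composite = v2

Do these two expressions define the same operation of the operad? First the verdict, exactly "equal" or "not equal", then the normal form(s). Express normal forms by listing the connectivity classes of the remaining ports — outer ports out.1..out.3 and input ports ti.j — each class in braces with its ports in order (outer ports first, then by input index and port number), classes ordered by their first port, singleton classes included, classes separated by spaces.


Normal form of the first expression: {out.1} {out.2} {out.3} {t1.1, t4.3} {t1.2, t2.1, t2.2} {t1.3} {t2.3} {t3.1} {t3.2} {t3.3} {t4.1} {t4.2}
Normal form of the second expression: {out.1, t1.2} {out.2, t2.1} {out.3} {t1.1} {t1.3} {t2.2} {t2.3} {t3.1} {t3.2} {t3.3} {t4.1} {t4.2} {t4.3}
Distinct normal forms: not equal.

not equal; first: {out.1} {out.2} {out.3} {t1.1, t4.3} {t1.2, t2.1, t2.2} {t1.3} {t2.3} {t3.1} {t3.2} {t3.3} {t4.1} {t4.2}; second: {out.1, t1.2} {out.2, t2.1} {out.3} {t1.1} {t1.3} {t2.2} {t2.3} {t3.1} {t3.2} {t3.3} {t4.1} {t4.2} {t4.3}


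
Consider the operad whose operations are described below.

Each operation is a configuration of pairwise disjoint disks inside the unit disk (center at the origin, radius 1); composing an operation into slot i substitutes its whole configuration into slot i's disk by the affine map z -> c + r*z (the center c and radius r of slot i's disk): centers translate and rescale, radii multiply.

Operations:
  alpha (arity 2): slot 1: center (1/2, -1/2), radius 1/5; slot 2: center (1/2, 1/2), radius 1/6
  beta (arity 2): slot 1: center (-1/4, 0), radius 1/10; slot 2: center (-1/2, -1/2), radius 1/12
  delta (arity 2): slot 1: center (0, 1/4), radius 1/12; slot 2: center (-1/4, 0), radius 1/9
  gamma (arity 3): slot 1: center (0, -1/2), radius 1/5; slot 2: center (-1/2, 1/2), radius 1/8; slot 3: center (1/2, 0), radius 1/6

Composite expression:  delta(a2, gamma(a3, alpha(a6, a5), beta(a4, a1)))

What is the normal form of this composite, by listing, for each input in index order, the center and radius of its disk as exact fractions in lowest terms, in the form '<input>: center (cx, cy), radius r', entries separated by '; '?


a1: center (-11/54, -1/108), radius 1/648; a2: center (0, 1/4), radius 1/12; a3: center (-1/4, -1/18), radius 1/45; a4: center (-43/216, 0), radius 1/540; a5: center (-43/144, 1/16), radius 1/432; a6: center (-43/144, 7/144), radius 1/360


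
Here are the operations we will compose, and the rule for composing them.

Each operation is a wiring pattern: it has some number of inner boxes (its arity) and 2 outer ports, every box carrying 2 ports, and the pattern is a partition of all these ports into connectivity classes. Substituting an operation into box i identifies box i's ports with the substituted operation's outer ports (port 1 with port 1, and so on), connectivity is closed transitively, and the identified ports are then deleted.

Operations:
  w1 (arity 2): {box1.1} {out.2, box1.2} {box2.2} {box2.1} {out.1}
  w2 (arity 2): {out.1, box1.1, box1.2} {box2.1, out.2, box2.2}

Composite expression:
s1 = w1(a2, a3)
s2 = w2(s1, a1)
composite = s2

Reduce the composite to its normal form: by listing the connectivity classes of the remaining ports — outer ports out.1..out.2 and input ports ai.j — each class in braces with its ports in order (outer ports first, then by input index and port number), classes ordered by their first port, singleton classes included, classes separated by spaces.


{out.1, a2.2} {out.2, a1.1, a1.2} {a2.1} {a3.1} {a3.2}

Substituting into w2 glues patterns; closure does the rest.
the subtree at w1 composes to {out.1} {out.2, a2.2} {a2.1} {a3.1} {a3.2} on (a2, a3); out.j = own outer ports
the subtree at w2 composes to {out.1, a2.2} {out.2, a1.1, a1.2} {a2.1} {a3.1} {a3.2} on (a2, a3, a1); out.j = own outer ports


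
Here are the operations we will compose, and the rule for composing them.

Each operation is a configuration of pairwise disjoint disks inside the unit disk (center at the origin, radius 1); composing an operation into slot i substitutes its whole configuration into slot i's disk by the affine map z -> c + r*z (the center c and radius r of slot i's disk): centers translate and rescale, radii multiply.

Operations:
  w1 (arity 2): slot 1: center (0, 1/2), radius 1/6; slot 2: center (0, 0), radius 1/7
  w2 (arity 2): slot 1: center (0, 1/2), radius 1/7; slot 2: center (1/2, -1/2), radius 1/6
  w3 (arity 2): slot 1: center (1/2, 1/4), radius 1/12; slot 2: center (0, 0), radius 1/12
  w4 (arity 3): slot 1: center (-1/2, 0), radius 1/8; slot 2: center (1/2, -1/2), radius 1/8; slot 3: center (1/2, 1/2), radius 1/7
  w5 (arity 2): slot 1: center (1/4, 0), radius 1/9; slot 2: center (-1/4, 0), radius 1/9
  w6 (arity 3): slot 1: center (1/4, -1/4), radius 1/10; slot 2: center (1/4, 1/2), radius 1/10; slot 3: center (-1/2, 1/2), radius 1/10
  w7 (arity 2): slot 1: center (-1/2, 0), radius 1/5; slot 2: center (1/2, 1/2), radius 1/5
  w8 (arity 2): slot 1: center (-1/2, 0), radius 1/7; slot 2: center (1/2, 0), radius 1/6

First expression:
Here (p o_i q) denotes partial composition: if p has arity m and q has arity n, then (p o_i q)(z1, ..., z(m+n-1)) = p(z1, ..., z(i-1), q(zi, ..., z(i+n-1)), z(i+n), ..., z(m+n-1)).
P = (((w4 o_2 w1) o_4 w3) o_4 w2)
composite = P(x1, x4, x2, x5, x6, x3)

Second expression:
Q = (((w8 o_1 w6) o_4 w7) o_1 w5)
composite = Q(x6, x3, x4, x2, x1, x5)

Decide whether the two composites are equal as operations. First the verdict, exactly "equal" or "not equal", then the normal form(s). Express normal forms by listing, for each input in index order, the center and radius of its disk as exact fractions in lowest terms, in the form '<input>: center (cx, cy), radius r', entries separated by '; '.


not equal — first x1: center (-1/2, 0), radius 1/8; x2: center (1/2, -1/2), radius 1/56; x3: center (1/2, 1/2), radius 1/84; x4: center (1/2, -7/16), radius 1/48; x5: center (4/7, 13/24), radius 1/588; x6: center (97/168, 89/168), radius 1/504, second x1: center (5/12, 0), radius 1/30; x2: center (-4/7, 1/14), radius 1/70; x3: center (-131/280, -1/28), radius 1/630; x4: center (-13/28, 1/14), radius 1/70; x5: center (7/12, 1/12), radius 1/30; x6: center (-129/280, -1/28), radius 1/630

In normal form, the first expression is x1: center (-1/2, 0), radius 1/8; x2: center (1/2, -1/2), radius 1/56; x3: center (1/2, 1/2), radius 1/84; x4: center (1/2, -7/16), radius 1/48; x5: center (4/7, 13/24), radius 1/588; x6: center (97/168, 89/168), radius 1/504
In normal form, the second expression is x1: center (5/12, 0), radius 1/30; x2: center (-4/7, 1/14), radius 1/70; x3: center (-131/280, -1/28), radius 1/630; x4: center (-13/28, 1/14), radius 1/70; x5: center (7/12, 1/12), radius 1/30; x6: center (-129/280, -1/28), radius 1/630
The forms do not match — not equal.


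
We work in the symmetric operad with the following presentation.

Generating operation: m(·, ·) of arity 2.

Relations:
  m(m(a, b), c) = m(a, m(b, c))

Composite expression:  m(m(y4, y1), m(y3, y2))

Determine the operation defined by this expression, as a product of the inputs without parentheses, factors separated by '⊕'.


y4 ⊕ y1 ⊕ y3 ⊕ y2

All parenthesizations of m agree; list the y-inputs left to right.
m(y4, y1) spells out as y4 ⊕ y1
m(y3, y2) spells out as y3 ⊕ y2
m(m(y4, y1), m(y3, y2)) spells out as y4 ⊕ y1 ⊕ y3 ⊕ y2


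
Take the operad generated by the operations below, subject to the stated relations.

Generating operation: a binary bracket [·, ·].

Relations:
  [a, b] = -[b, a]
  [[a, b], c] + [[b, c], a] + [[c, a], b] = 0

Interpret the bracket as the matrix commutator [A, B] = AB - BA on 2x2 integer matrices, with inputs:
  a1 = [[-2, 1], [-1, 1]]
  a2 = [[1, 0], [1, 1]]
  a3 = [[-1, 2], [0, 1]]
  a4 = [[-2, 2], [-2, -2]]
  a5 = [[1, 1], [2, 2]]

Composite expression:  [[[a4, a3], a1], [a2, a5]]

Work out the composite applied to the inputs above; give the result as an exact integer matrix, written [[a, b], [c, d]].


[[-20, 40], [-8, 20]]

[a4, a3] = [[4, 4], [4, -4]]
[[a4, a3], a1] = [[-8, 20], [-4, 8]]
[a2, a5] = [[-1, 0], [-1, 1]]
[[[a4, a3], a1], [a2, a5]] = [[-20, 40], [-8, 20]]


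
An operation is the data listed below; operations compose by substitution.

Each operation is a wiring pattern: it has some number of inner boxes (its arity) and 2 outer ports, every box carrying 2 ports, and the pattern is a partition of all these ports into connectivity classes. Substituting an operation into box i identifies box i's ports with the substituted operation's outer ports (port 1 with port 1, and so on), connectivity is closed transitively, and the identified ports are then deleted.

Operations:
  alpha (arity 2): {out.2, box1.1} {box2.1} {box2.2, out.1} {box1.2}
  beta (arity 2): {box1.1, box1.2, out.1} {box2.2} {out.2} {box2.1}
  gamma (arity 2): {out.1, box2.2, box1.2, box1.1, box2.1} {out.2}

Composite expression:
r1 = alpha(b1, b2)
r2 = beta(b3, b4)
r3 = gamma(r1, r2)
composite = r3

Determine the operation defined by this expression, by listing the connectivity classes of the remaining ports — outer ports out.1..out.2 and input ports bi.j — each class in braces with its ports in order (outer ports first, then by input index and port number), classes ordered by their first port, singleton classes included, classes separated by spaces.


{out.1, b1.1, b2.2, b3.1, b3.2} {out.2} {b1.2} {b2.1} {b4.1} {b4.2}

Treat the ports identified at gamma as solder joints: merge, then drop.
through alpha, on inputs (b1, b2): {out.1, b2.2} {out.2, b1.1} {b1.2} {b2.1} (out.j = stage outer ports)
through beta, on inputs (b3, b4): {out.1, b3.1, b3.2} {out.2} {b4.1} {b4.2} (out.j = stage outer ports)
through gamma, on inputs (b1, b2, b3, b4): {out.1, b1.1, b2.2, b3.1, b3.2} {out.2} {b1.2} {b2.1} {b4.1} {b4.2} (out.j = stage outer ports)


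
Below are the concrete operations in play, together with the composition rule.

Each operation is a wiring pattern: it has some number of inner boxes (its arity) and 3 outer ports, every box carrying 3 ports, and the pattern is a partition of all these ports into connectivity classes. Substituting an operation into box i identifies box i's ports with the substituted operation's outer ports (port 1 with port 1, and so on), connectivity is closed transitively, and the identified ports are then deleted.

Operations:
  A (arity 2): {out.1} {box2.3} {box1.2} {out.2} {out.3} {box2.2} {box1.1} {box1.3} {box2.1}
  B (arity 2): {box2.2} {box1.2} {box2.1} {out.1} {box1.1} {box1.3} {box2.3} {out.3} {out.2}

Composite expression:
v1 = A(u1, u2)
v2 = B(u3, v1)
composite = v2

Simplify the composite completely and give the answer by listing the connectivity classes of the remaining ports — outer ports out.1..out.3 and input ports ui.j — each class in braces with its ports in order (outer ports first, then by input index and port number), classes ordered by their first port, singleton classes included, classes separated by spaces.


{out.1} {out.2} {out.3} {u1.1} {u1.2} {u1.3} {u2.1} {u2.2} {u2.3} {u3.1} {u3.2} {u3.3}

Substituting into B glues patterns; closure does the rest.
through A, on inputs (u1, u2): {out.1} {out.2} {out.3} {u1.1} {u1.2} {u1.3} {u2.1} {u2.2} {u2.3} (out.j = stage outer ports)
through B, on inputs (u3, u1, u2): {out.1} {out.2} {out.3} {u1.1} {u1.2} {u1.3} {u2.1} {u2.2} {u2.3} {u3.1} {u3.2} {u3.3} (out.j = stage outer ports)


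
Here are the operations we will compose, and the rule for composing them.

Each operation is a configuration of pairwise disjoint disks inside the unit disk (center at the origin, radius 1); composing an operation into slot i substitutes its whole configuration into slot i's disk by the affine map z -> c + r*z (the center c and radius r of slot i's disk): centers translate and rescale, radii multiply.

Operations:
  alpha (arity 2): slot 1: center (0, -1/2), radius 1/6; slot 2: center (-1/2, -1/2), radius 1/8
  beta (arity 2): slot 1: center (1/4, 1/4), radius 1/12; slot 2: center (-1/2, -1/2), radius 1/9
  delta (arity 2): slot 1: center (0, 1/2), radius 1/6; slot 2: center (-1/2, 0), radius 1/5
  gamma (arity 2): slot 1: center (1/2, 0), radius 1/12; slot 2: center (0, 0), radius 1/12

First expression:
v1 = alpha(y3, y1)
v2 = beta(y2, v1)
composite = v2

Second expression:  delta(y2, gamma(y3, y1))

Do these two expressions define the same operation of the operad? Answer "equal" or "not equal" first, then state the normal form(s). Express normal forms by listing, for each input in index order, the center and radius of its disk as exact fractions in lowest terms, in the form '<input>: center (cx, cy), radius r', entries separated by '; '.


not equal: they reduce to y1: center (-5/9, -5/9), radius 1/72; y2: center (1/4, 1/4), radius 1/12; y3: center (-1/2, -5/9), radius 1/54 and y1: center (-1/2, 0), radius 1/60; y2: center (0, 1/2), radius 1/6; y3: center (-2/5, 0), radius 1/60

Normal form of the first expression: y1: center (-5/9, -5/9), radius 1/72; y2: center (1/4, 1/4), radius 1/12; y3: center (-1/2, -5/9), radius 1/54
Normal form of the second expression: y1: center (-1/2, 0), radius 1/60; y2: center (0, 1/2), radius 1/6; y3: center (-2/5, 0), radius 1/60
They disagree, so not equal.
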